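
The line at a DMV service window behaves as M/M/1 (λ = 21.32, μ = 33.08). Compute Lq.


ρ = 21.32/33.08 = 0.6445
Lq = ρ²/(1−ρ) = 0.4154/0.3555 = 1.1684

Final: 1.1684


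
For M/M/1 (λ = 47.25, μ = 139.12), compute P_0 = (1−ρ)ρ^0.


ρ = 47.25/139.12 = 0.3396
P_n = (1−ρ)·ρ^n = (1 − 0.3396)·0.3396^0 = 0.6604·1.000000 = 0.660365

Final: 0.660365


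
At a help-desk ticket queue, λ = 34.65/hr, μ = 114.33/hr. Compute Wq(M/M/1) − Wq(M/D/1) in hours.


ρ = 34.65/114.33 = 0.3031
Wq(M/M/1) = ρ/(μ−λ) = 0.3031/79.68 = 0.003804 hr
Wq(M/D/1) = ρ/(2(μ−λ)) = 0.001902 hr
Savings = 0.003804 − 0.001902 = 0.001902 hr

Final: 0.001902 hr


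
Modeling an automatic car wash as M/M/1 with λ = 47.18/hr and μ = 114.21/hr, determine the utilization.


ρ = λ/μ = 47.18/114.21 = 0.4131

Final: 0.4131


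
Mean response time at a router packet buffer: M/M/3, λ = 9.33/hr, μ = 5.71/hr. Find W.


a = 1.6340; ρ = 0.5447; P₀ = 0.179672
Lq = P₀·a^c·ρ/(c!(1−ρ)²) = 0.34317
Wq = Lq/λ = 0.34317/9.33 = 0.03678 hr
W = Wq + 1/μ = 0.03678 + 0.17513 = 0.21191 hr

Final: 0.21191 hr


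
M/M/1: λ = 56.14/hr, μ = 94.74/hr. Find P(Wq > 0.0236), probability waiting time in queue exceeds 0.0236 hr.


ρ = 56.14/94.74 = 0.5926
P(Wq > t) = ρ·e^{−(μ−λ)t} = 0.5926·e^{−0.9110}
= 0.5926·0.402138 = 0.238295

Final: 0.238295


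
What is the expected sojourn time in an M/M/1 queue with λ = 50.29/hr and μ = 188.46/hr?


W = 1/(μ−λ) = 1/(188.46 − 50.29) = 1/138.17 = 0.007237 hr

Final: 0.007237 hr


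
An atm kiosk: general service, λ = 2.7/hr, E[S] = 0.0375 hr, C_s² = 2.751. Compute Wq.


ρ = λ·E[S] = 2.7·0.0375 = 0.1013
E[S²] = E[S]²(1+C_s²) = 0.0375²·(1+2.751) = 0.005275
Wq = λ·E[S²]/(2(1−ρ)) = 2.7·0.005275/(2·0.8987) = 0.007923 hr

Final: 0.007923 hr


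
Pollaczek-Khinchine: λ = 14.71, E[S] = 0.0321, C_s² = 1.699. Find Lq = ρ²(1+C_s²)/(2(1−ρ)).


ρ = λ·E[S] = 14.71·0.0321 = 0.4722
Lq = ρ²(1+C_s²)/(2(1−ρ)) = 0.2230·(1+1.699)/(2·0.5278)
= 0.2230·2.6990/1.0556 = 0.57007

Final: 0.57007


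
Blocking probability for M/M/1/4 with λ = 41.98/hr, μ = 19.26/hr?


ρ = λ/μ = 41.98/19.26 = 2.1796
P_K = (1−ρ)ρ^K/(1−ρ^(K+1)) = (-1.1796·22.570678)/(1 − 49.196109)
= -26.625431/-48.196109 = 0.552439

Final: 0.552439


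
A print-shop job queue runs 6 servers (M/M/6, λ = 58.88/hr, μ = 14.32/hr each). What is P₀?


a = λ/μ = 58.88/14.32 = 4.1117; ρ = a/c = 0.6853
Σ_{k=0}^{5} a^k/k! (terms k=0..5) = 1.00000 + 4.11173 + 8.45317 + 11.58572 + 11.90935 + 9.79361 = 46.85358
Tail: a^6/(6!(1−ρ)) = 4832.24227/(720·0.3147) = 21.32572
P₀ = 1/(46.85358 + 21.32572) = 1/68.17930 = 0.014667

Final: 0.014667


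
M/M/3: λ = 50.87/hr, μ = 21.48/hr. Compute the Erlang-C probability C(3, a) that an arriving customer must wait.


a = λ/μ = 2.3682; ρ = a/3 = 0.7894
P₀ = 0.059934 (from M/M/c formula)
C(c,a) = [a^c/(c!(1−ρ))]·P₀ = [13.28258/(6·0.2106)]·0.059934
= 10.51252·0.059934 = 0.630055

Final: 0.630055


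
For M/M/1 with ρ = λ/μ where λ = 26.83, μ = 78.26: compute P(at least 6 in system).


ρ = 26.83/78.26 = 0.3428
P(N ≥ n) = ρ^n = 0.3428^6 = 0.001624

Final: 0.001624


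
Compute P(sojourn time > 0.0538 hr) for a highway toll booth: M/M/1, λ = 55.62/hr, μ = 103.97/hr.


W ~ Exponential(μ−λ) for M/M/1.
μ − λ = 103.97 − 55.62 = 48.3500
P(W > t) = e^{−(μ−λ)t} = e^{−2.6012} = 0.074182

Final: 0.074182


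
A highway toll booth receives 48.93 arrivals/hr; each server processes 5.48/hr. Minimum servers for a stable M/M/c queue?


Stability requires cμ > λ ⇔ c > λ/μ.
λ/μ = 48.93/5.48 = 8.9288
Minimum integer c = ⌊8.9288⌋ + 1 = 9
Check: 9·5.48 = 49.32 > 48.93, while 8·5.48 = 43.84 ≤ 48.93

Final: 9 servers


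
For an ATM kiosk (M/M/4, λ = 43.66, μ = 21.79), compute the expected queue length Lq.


a = λ/μ = 2.0037; ρ = a/4 = 0.5009
P₀ = 0.129915
Lq = P₀·a^c·ρ / (c!·(1−ρ)²) = 0.129915·16.11781·0.5009/(24·0.24908)
= 0.17546

Final: 0.17546


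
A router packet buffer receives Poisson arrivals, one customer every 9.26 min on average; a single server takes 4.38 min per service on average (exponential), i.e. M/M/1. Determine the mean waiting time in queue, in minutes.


λ = 60/9.26 = 6.4795 /hr
μ = 60/4.38 = 13.6986 /hr
ρ = λ/μ = 6.4795/13.6986 = 0.4730
Wq = ρ/(μ−λ) = 0.4730/(13.6986−6.4795) = 0.06552 hr
In minutes: 0.06552·60 = 3.931 min

Final: 3.931 min


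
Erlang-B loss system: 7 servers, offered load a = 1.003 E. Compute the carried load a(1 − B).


B(7,1.003) = 0.00007432 (Erlang-B)
Carried load = a(1 − B) = 1.003·(1 − 0.00007432) = 1.003·0.999926 = 1.0029 E

Final: 1.0029 Erlangs


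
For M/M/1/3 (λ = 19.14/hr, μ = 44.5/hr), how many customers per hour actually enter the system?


ρ = 0.4301; P_K = (1−ρ)ρ^3/(1−ρ^4) = 0.046952
λ_eff = λ(1 − P_K) = 19.14·(1 − 0.046952) = 19.14·0.953048 = 18.2413 /hr

Final: 18.2413 /hr


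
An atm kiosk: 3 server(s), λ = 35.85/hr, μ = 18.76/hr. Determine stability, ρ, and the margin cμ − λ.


Total capacity cμ = 3·18.76 = 56.28/hr
ρ = λ/(cμ) = 35.85/56.28 = 0.6370
Stable ⇔ ρ < 1: YES
Spare capacity = cμ − λ = 56.28 − 35.85 = 20.43/hr

Final: ρ = 0.6370; stable; margin = 20.43/hr


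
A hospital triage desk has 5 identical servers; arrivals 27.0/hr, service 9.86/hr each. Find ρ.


ρ = λ/(cμ) = 27.0/(5·9.86) = 27.0/49.30 = 0.5477

Final: 0.5477


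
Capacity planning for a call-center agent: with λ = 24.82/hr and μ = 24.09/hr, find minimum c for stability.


Stability requires cμ > λ ⇔ c > λ/μ.
λ/μ = 24.82/24.09 = 1.0303
Minimum integer c = ⌊1.0303⌋ + 1 = 2
Check: 2·24.09 = 48.18 > 24.82, while 1·24.09 = 24.09 ≤ 24.82

Final: 2 servers


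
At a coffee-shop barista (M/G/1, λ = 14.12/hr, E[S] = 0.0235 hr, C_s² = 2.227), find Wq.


ρ = λ·E[S] = 14.12·0.0235 = 0.3318
E[S²] = E[S]²(1+C_s²) = 0.0235²·(1+2.227) = 0.001782
Wq = λ·E[S²]/(2(1−ρ)) = 14.12·0.001782/(2·0.6682) = 0.01883 hr

Final: 0.01883 hr


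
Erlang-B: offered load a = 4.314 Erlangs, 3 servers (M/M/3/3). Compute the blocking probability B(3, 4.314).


B(c,a) = (a^c/c!) / Σ_{k=0}^{c} a^k/k!
a^3/3! = 13.381019
Σ terms (k=0..3): 1.00000 + 4.31400 + 9.30530 + 13.38102 = 28.000317
B = 13.381019/28.000317 = 0.477888

Final: 0.477888


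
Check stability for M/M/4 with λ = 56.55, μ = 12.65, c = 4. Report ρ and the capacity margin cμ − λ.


Total capacity cμ = 4·12.65 = 50.60/hr
ρ = λ/(cμ) = 56.55/50.60 = 1.1176
Stable ⇔ ρ < 1: NO
Spare capacity = cμ − λ = 50.60 − 56.55 = -5.95/hr

Final: ρ = 1.1176; unstable; margin = -5.95/hr


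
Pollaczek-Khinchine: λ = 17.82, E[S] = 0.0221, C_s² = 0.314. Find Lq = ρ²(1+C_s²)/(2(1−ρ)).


ρ = λ·E[S] = 17.82·0.0221 = 0.3938
Lq = ρ²(1+C_s²)/(2(1−ρ)) = 0.1551·(1+0.314)/(2·0.6062)
= 0.1551·1.3140/1.2124 = 0.16810

Final: 0.16810


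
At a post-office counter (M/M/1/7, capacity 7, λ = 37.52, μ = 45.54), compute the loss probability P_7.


ρ = λ/μ = 37.52/45.54 = 0.8239
P_K = (1−ρ)ρ^K/(1−ρ^(K+1)) = (0.1761·0.257685)/(1 − 0.212304)
= 0.045381/0.787696 = 0.057612

Final: 0.057612


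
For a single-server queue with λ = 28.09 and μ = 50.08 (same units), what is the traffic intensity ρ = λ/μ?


ρ = λ/μ = 28.09/50.08 = 0.5609

Final: 0.5609


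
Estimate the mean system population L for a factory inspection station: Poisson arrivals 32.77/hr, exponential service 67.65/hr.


ρ = λ/μ = 32.77/67.65 = 0.4844
L = ρ/(1−ρ) = 0.4844/(1 − 0.4844) = 0.4844/0.5156 = 0.9395

Final: 0.9395


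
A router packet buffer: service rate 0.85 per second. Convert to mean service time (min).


Mean service time = 1/μ = 1/0.85 second = 1.17647 second
In minutes: 1.17647 × 0.0166667 = 0.01961 min

Final: 0.01961 min


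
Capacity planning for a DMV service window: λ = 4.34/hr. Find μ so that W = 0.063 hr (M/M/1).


W = 1/(μ−λ) ⇒ μ − λ = 1/W = 1/0.063 = 15.8730
μ = λ + 1/W = 4.34 + 15.8730 = 20.2130 per hr

Final: 20.2130 /hr


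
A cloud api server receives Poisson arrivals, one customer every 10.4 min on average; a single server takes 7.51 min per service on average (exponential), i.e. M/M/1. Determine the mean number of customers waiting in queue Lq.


λ = 60/10.4 = 5.7692 /hr
μ = 60/7.51 = 7.9893 /hr
ρ = λ/μ = 5.7692/7.9893 = 0.7221
Lq = ρ²/(1−ρ) = 0.5215/0.2779 = 1.8765

Final: 1.8765


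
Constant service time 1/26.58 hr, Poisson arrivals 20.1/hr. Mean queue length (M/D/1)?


ρ = 20.1/26.58 = 0.7562
M/D/1: Lq = ρ²/(2(1−ρ)) = 0.5719/(2·0.2438) = 1.17282

Final: 1.17282


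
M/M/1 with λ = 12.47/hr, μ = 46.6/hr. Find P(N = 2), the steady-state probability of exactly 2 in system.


ρ = 12.47/46.6 = 0.2676
P_n = (1−ρ)·ρ^n = (1 − 0.2676)·0.2676^2 = 0.7324·0.071608 = 0.052446

Final: 0.052446


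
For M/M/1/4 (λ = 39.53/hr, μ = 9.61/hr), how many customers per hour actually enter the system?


ρ = 4.1134; P_K = (1−ρ)ρ^4/(1−ρ^5) = 0.757537
λ_eff = λ(1 − P_K) = 39.53·(1 − 0.757537) = 39.53·0.242463 = 9.5846 /hr

Final: 9.5846 /hr


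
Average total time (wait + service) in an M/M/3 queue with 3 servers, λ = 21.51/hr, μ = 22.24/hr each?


a = 0.9672; ρ = 0.3224; P₀ = 0.376305
Lq = P₀·a^c·ρ/(c!(1−ρ)²) = 0.03984
Wq = Lq/λ = 0.03984/21.51 = 0.001852 hr
W = Wq + 1/μ = 0.001852 + 0.04496 = 0.04682 hr

Final: 0.04682 hr


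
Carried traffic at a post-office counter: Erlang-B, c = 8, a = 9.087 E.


B(8,9.087) = 0.293620 (Erlang-B)
Carried load = a(1 − B) = 9.087·(1 − 0.293620) = 9.087·0.706380 = 6.4189 E

Final: 6.4189 Erlangs


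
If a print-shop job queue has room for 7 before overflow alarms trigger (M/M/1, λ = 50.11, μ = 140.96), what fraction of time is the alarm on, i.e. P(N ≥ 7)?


ρ = 50.11/140.96 = 0.3555
P(N ≥ n) = ρ^n = 0.3555^7 = 0.0007175

Final: 0.0007175


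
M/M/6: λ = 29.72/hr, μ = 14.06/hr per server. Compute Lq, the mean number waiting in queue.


a = λ/μ = 2.1138; ρ = a/6 = 0.3523
P₀ = 0.120529
Lq = P₀·a^c·ρ / (c!·(1−ρ)²) = 0.120529·89.20330·0.3523/(720·0.41952)
= 0.01254

Final: 0.01254


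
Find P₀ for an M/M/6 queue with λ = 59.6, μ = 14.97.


a = λ/μ = 59.6/14.97 = 3.9813; ρ = a/c = 0.6635
Σ_{k=0}^{5} a^k/k! (terms k=0..5) = 1.00000 + 3.98130 + 7.92536 + 10.51773 + 10.46855 + 8.33568 = 42.22862
Tail: a^6/(6!(1−ρ)) = 3982.41721/(720·0.3365) = 16.43966
P₀ = 1/(42.22862 + 16.43966) = 1/58.66828 = 0.017045

Final: 0.017045


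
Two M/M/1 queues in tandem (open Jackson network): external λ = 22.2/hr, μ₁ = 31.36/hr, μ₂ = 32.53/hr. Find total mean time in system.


Each node sees arrival rate λ = 22.2/hr (tandem ⇒ throughput preserved).
W₁ = 1/(μ₁−λ) = 1/(31.36−22.2) = 0.10917 hr
W₂ = 1/(μ₂−λ) = 1/(32.53−22.2) = 0.09681 hr
W_total = W₁ + W₂ = 0.10917 + 0.09681 = 0.20598 hr

Final: 0.20598 hr


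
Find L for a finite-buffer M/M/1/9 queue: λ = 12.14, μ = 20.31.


ρ = 12.14/20.31 = 0.5977
L = ρ[1 − (K+1)ρ^K + Kρ^(K+1)] / [(1−ρ)(1−ρ^(K+1))]
Numerator: 0.5977·(1 − 10·0.009740 + 9·0.005822) = 0.570834
Denominator: (0.4023)·(0.994178) = 0.399923
L = 0.570834/0.399923 = 1.4274

Final: 1.4274


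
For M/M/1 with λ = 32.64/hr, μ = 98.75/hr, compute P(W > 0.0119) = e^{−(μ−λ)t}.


W ~ Exponential(μ−λ) for M/M/1.
μ − λ = 98.75 − 32.64 = 66.1100
P(W > t) = e^{−(μ−λ)t} = e^{−0.7867} = 0.455341

Final: 0.455341


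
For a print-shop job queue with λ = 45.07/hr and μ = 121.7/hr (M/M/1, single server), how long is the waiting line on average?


ρ = 45.07/121.7 = 0.3703
Lq = ρ²/(1−ρ) = 0.1371/0.6297 = 0.2178

Final: 0.2178


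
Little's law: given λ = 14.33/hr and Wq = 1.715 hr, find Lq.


Lq = λWq = 14.33·1.715 = 24.5760

Final: 24.5760


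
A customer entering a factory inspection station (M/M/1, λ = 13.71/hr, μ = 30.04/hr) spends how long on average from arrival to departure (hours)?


W = 1/(μ−λ) = 1/(30.04 − 13.71) = 1/16.33 = 0.06124 hr

Final: 0.06124 hr


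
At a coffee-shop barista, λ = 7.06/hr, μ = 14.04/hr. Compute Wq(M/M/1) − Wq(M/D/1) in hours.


ρ = 7.06/14.04 = 0.5028
Wq(M/M/1) = ρ/(μ−λ) = 0.5028/6.98 = 0.07204 hr
Wq(M/D/1) = ρ/(2(μ−λ)) = 0.03602 hr
Savings = 0.07204 − 0.03602 = 0.03602 hr

Final: 0.03602 hr


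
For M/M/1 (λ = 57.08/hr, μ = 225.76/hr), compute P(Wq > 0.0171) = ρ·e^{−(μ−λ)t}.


ρ = 57.08/225.76 = 0.2528
P(Wq > t) = ρ·e^{−(μ−λ)t} = 0.2528·e^{−2.8844}
= 0.2528·0.055887 = 0.014130

Final: 0.014130


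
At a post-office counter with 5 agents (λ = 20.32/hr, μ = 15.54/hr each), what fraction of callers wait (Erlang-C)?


a = λ/μ = 1.3076; ρ = a/5 = 0.2615
P₀ = 0.270266 (from M/M/c formula)
C(c,a) = [a^c/(c!(1−ρ))]·P₀ = [3.82264/(120·0.7385)]·0.270266
= 0.04314·0.270266 = 0.011658

Final: 0.011658


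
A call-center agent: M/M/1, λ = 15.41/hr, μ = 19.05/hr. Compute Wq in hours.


ρ = 15.41/19.05 = 0.8089
Wq = ρ/(μ−λ) = 0.8089/(19.05 − 15.41) = 0.8089/3.64 = 0.2222 hr

Final: 0.2222 hr


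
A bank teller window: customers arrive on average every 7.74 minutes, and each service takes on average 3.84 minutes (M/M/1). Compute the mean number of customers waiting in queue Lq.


λ = 60/7.74 = 7.7519 /hr
μ = 60/3.84 = 15.6250 /hr
ρ = λ/μ = 7.7519/15.6250 = 0.4961
Lq = ρ²/(1−ρ) = 0.2461/0.5039 = 0.4885

Final: 0.4885


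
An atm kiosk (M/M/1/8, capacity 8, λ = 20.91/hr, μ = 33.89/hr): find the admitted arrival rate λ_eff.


ρ = 0.6170; P_K = (1−ρ)ρ^8/(1−ρ^9) = 0.008149
λ_eff = λ(1 − P_K) = 20.91·(1 − 0.008149) = 20.91·0.991851 = 20.7396 /hr

Final: 20.7396 /hr


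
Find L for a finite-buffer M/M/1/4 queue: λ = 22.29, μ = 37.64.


ρ = 22.29/37.64 = 0.5922
L = ρ[1 − (K+1)ρ^K + Kρ^(K+1)] / [(1−ρ)(1−ρ^(K+1))]
Numerator: 0.5922·(1 − 5·0.122982 + 4·0.072829) = 0.400559
Denominator: (0.4078)·(0.927171) = 0.378111
L = 0.400559/0.378111 = 1.0594

Final: 1.0594


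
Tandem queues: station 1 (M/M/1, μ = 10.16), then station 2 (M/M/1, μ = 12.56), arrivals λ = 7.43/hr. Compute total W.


Each node sees arrival rate λ = 7.43/hr (tandem ⇒ throughput preserved).
W₁ = 1/(μ₁−λ) = 1/(10.16−7.43) = 0.36630 hr
W₂ = 1/(μ₂−λ) = 1/(12.56−7.43) = 0.19493 hr
W_total = W₁ + W₂ = 0.36630 + 0.19493 = 0.56123 hr

Final: 0.56123 hr


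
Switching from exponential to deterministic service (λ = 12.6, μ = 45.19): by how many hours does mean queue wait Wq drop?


ρ = 12.6/45.19 = 0.2788
Wq(M/M/1) = ρ/(μ−λ) = 0.2788/32.59 = 0.008555 hr
Wq(M/D/1) = ρ/(2(μ−λ)) = 0.004278 hr
Savings = 0.008555 − 0.004278 = 0.004278 hr

Final: 0.004278 hr


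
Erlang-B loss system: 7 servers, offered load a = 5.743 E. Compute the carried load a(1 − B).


B(7,5.743) = 0.168309 (Erlang-B)
Carried load = a(1 − B) = 5.743·(1 − 0.168309) = 5.743·0.831691 = 4.7764 E

Final: 4.7764 Erlangs


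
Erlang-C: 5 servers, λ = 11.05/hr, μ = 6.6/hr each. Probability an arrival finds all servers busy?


a = λ/μ = 1.6742; ρ = a/5 = 0.3348
P₀ = 0.186910 (from M/M/c formula)
C(c,a) = [a^c/(c!(1−ρ))]·P₀ = [13.15503/(120·0.6652)]·0.186910
= 0.16481·0.186910 = 0.030805

Final: 0.030805


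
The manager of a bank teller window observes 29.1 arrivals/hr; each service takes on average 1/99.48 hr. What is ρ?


ρ = λ/μ = 29.1/99.48 = 0.2925

Final: 0.2925


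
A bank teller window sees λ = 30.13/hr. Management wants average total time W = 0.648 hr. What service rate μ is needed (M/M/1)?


W = 1/(μ−λ) ⇒ μ − λ = 1/W = 1/0.648 = 1.5432
μ = λ + 1/W = 30.13 + 1.5432 = 31.6732 per hr

Final: 31.6732 /hr


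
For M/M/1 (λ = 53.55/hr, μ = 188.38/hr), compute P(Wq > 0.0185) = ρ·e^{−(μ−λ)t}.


ρ = 53.55/188.38 = 0.2843
P(Wq > t) = ρ·e^{−(μ−λ)t} = 0.2843·e^{−2.4944}
= 0.2843·0.082550 = 0.023466

Final: 0.023466


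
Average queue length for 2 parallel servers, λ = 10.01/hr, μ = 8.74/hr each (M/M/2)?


a = λ/μ = 1.1453; ρ = a/2 = 0.5727
P₀ = 0.271735
Lq = P₀·a^c·ρ / (c!·(1−ρ)²) = 0.271735·1.31173·0.5727/(2·0.18262)
= 0.55885

Final: 0.55885


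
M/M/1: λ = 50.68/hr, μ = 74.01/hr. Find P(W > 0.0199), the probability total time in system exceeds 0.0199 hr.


W ~ Exponential(μ−λ) for M/M/1.
μ − λ = 74.01 − 50.68 = 23.3300
P(W > t) = e^{−(μ−λ)t} = e^{−0.4643} = 0.628596

Final: 0.628596


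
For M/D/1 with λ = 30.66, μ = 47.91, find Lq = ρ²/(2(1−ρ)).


ρ = 30.66/47.91 = 0.6399
M/D/1: Lq = ρ²/(2(1−ρ)) = 0.4095/(2·0.3601) = 0.56872

Final: 0.56872


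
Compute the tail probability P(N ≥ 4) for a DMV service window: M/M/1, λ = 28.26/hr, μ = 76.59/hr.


ρ = 28.26/76.59 = 0.3690
P(N ≥ n) = ρ^n = 0.3690^4 = 0.018535

Final: 0.018535


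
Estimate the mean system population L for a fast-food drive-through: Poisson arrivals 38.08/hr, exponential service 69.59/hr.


ρ = λ/μ = 38.08/69.59 = 0.5472
L = ρ/(1−ρ) = 0.5472/(1 − 0.5472) = 0.5472/0.4528 = 1.2085

Final: 1.2085


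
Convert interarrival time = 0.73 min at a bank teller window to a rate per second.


λ = 1/(interarrival time) in consistent units.
1 second = 0.0166667 min, so λ = 0.0166667/0.73 = 0.02283 per second

Final: 0.02283 /sec


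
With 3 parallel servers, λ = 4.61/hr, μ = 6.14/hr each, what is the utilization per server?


ρ = λ/(cμ) = 4.61/(3·6.14) = 4.61/18.42 = 0.2503

Final: 0.2503


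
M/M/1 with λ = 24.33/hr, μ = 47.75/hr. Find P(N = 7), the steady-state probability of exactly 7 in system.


ρ = 24.33/47.75 = 0.5095
P_n = (1−ρ)·ρ^n = (1 − 0.5095)·0.5095^7 = 0.4905·0.008916 = 0.004373

Final: 0.004373


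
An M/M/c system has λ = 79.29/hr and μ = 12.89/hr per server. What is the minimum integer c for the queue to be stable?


Stability requires cμ > λ ⇔ c > λ/μ.
λ/μ = 79.29/12.89 = 6.1513
Minimum integer c = ⌊6.1513⌋ + 1 = 7
Check: 7·12.89 = 90.23 > 79.29, while 6·12.89 = 77.34 ≤ 79.29

Final: 7 servers


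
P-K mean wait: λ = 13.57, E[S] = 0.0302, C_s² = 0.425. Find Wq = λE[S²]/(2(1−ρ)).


ρ = λ·E[S] = 13.57·0.0302 = 0.4098
E[S²] = E[S]²(1+C_s²) = 0.0302²·(1+0.425) = 0.001300
Wq = λ·E[S²]/(2(1−ρ)) = 13.57·0.001300/(2·0.5902) = 0.01494 hr

Final: 0.01494 hr


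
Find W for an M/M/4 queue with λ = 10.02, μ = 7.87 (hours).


a = 1.2732; ρ = 0.3183; P₀ = 0.278685
Lq = P₀·a^c·ρ/(c!(1−ρ)²) = 0.02090
Wq = Lq/λ = 0.02090/10.02 = 0.002086 hr
W = Wq + 1/μ = 0.002086 + 0.12706 = 0.12915 hr

Final: 0.12915 hr


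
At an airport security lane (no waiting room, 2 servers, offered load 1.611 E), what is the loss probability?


B(c,a) = (a^c/c!) / Σ_{k=0}^{c} a^k/k!
a^2/2! = 1.297660
Σ terms (k=0..2): 1.00000 + 1.61100 + 1.29766 = 3.908660
B = 1.297660/3.908660 = 0.331996

Final: 0.331996


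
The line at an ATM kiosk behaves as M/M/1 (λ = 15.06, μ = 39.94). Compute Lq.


ρ = 15.06/39.94 = 0.3771
Lq = ρ²/(1−ρ) = 0.1422/0.6229 = 0.2282

Final: 0.2282


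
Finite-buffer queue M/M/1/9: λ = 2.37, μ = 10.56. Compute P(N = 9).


ρ = λ/μ = 2.37/10.56 = 0.2244
P_K = (1−ρ)ρ^K/(1−ρ^(K+1)) = (0.7756·0.000001445)/(1 − 0.0000003242)
= 0.000001120/1.000000 = 0.000001120

Final: 0.000001120


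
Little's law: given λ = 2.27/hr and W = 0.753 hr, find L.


L = λW = 2.27·0.753 = 1.7093

Final: 1.7093


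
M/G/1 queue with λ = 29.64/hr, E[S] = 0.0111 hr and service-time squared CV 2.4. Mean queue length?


ρ = λ·E[S] = 29.64·0.0111 = 0.3290
Lq = ρ²(1+C_s²)/(2(1−ρ)) = 0.1082·(1+2.4)/(2·0.6710)
= 0.1082·3.4000/1.3420 = 0.27424

Final: 0.27424


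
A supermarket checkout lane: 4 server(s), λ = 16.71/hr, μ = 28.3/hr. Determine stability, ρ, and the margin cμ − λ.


Total capacity cμ = 4·28.3 = 113.20/hr
ρ = λ/(cμ) = 16.71/113.20 = 0.1476
Stable ⇔ ρ < 1: YES
Spare capacity = cμ − λ = 113.20 − 16.71 = 96.49/hr

Final: ρ = 0.1476; stable; margin = 96.49/hr


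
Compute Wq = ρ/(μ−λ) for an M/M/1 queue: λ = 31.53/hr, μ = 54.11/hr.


ρ = 31.53/54.11 = 0.5827
Wq = ρ/(μ−λ) = 0.5827/(54.11 − 31.53) = 0.5827/22.58 = 0.02581 hr

Final: 0.02581 hr


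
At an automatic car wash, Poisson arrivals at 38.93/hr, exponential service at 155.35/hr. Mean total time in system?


W = 1/(μ−λ) = 1/(155.35 − 38.93) = 1/116.42 = 0.008590 hr

Final: 0.008590 hr


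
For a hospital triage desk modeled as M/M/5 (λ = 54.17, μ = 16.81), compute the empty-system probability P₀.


a = λ/μ = 54.17/16.81 = 3.2225; ρ = a/c = 0.6445
Σ_{k=0}^{4} a^k/k! (terms k=0..4) = 1.00000 + 3.22249 + 5.19221 + 5.57728 + 4.49317 = 19.48515
Tail: a^5/(5!(1−ρ)) = 347.50064/(120·0.3555) = 8.14576
P₀ = 1/(19.48515 + 8.14576) = 1/27.63090 = 0.036191

Final: 0.036191


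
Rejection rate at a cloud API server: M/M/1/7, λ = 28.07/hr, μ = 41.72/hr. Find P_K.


ρ = λ/μ = 28.07/41.72 = 0.6728
P_K = (1−ρ)ρ^K/(1−ρ^(K+1)) = (0.3272·0.062415)/(1 − 0.041994)
= 0.020421/0.958006 = 0.021316

Final: 0.021316


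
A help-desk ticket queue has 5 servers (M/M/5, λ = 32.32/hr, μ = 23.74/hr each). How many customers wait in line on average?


a = λ/μ = 1.3614; ρ = a/5 = 0.2723
P₀ = 0.256057
Lq = P₀·a^c·ρ / (c!·(1−ρ)²) = 0.256057·4.67685·0.2723/(120·0.52957)
= 0.005131

Final: 0.005131


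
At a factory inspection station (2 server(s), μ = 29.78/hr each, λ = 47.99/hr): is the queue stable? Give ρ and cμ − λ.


Total capacity cμ = 2·29.78 = 59.56/hr
ρ = λ/(cμ) = 47.99/59.56 = 0.8057
Stable ⇔ ρ < 1: YES
Spare capacity = cμ − λ = 59.56 − 47.99 = 11.57/hr

Final: ρ = 0.8057; stable; margin = 11.57/hr


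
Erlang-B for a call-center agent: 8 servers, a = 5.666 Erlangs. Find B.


B(c,a) = (a^c/c!) / Σ_{k=0}^{c} a^k/k!
a^8/8! = 26.344626
Σ terms (k=0..8): 1.00000 + 5.66600 + 16.05178 + 30.31646 + 42.94326 + 48.66331 + 45.95438 + 37.19679 + 26.34463 = 254.136601
B = 26.344626/254.136601 = 0.103663

Final: 0.103663


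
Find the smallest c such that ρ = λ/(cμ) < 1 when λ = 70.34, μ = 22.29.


Stability requires cμ > λ ⇔ c > λ/μ.
λ/μ = 70.34/22.29 = 3.1557
Minimum integer c = ⌊3.1557⌋ + 1 = 4
Check: 4·22.29 = 89.16 > 70.34, while 3·22.29 = 66.87 ≤ 70.34

Final: 4 servers


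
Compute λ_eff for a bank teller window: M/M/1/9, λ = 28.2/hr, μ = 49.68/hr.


ρ = 0.5676; P_K = (1−ρ)ρ^9/(1−ρ^10) = 0.002654
λ_eff = λ(1 − P_K) = 28.2·(1 − 0.002654) = 28.2·0.997346 = 28.1251 /hr

Final: 28.1251 /hr


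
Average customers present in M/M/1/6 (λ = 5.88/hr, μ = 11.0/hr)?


ρ = 5.88/11.0 = 0.5345
L = ρ[1 − (K+1)ρ^K + Kρ^(K+1)] / [(1−ρ)(1−ρ^(K+1))]
Numerator: 0.5345·(1 − 7·0.023330 + 6·0.012471) = 0.487247
Denominator: (0.4655)·(0.987529) = 0.459650
L = 0.487247/0.459650 = 1.0600

Final: 1.0600


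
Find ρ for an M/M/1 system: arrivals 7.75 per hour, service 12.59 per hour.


ρ = λ/μ = 7.75/12.59 = 0.6156

Final: 0.6156


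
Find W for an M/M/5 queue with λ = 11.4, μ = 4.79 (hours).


a = 2.3800; ρ = 0.4760; P₀ = 0.090827
Lq = P₀·a^c·ρ/(c!(1−ρ)²) = 0.10019
Wq = Lq/λ = 0.10019/11.4 = 0.008788 hr
W = Wq + 1/μ = 0.008788 + 0.20877 = 0.21756 hr

Final: 0.21756 hr


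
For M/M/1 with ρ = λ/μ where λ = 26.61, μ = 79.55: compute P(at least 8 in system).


ρ = 26.61/79.55 = 0.3345
P(N ≥ n) = ρ^n = 0.3345^8 = 0.0001568

Final: 0.0001568


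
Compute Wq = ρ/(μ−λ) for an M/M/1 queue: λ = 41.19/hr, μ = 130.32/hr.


ρ = 41.19/130.32 = 0.3161
Wq = ρ/(μ−λ) = 0.3161/(130.32 − 41.19) = 0.3161/89.13 = 0.003546 hr

Final: 0.003546 hr


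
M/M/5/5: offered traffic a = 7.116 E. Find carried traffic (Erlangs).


B(5,7.116) = 0.431501 (Erlang-B)
Carried load = a(1 − B) = 7.116·(1 − 0.431501) = 7.116·0.568499 = 4.0454 E

Final: 4.0454 Erlangs


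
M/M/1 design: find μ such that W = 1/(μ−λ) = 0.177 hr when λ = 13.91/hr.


W = 1/(μ−λ) ⇒ μ − λ = 1/W = 1/0.177 = 5.6497
μ = λ + 1/W = 13.91 + 5.6497 = 19.5597 per hr

Final: 19.5597 /hr


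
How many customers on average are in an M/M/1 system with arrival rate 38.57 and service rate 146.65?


ρ = λ/μ = 38.57/146.65 = 0.2630
L = ρ/(1−ρ) = 0.2630/(1 − 0.2630) = 0.2630/0.7370 = 0.3569

Final: 0.3569


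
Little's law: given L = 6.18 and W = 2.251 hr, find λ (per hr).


λ = L/W = 6.18/2.251 = 2.7454 /hr

Final: 2.7454 /hr


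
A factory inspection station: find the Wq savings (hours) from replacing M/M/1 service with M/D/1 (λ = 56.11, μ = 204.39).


ρ = 56.11/204.39 = 0.2745
Wq(M/M/1) = ρ/(μ−λ) = 0.2745/148.28 = 0.001851 hr
Wq(M/D/1) = ρ/(2(μ−λ)) = 0.0009257 hr
Savings = 0.001851 − 0.0009257 = 0.0009257 hr

Final: 0.0009257 hr


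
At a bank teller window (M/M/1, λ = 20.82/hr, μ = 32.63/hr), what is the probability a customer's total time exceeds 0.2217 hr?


W ~ Exponential(μ−λ) for M/M/1.
μ − λ = 32.63 − 20.82 = 11.8100
P(W > t) = e^{−(μ−λ)t} = e^{−2.6183} = 0.072928

Final: 0.072928


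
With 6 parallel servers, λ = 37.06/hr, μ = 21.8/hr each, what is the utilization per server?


ρ = λ/(cμ) = 37.06/(6·21.8) = 37.06/130.80 = 0.2833

Final: 0.2833


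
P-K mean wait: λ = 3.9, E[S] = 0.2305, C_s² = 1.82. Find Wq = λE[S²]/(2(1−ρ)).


ρ = λ·E[S] = 3.9·0.2305 = 0.8990
E[S²] = E[S]²(1+C_s²) = 0.2305²·(1+1.82) = 0.149827
Wq = λ·E[S²]/(2(1−ρ)) = 3.9·0.149827/(2·0.1010) = 2.89127 hr

Final: 2.89127 hr


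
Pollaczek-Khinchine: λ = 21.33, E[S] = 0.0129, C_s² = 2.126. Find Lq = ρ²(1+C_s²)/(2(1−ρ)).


ρ = λ·E[S] = 21.33·0.0129 = 0.2752
Lq = ρ²(1+C_s²)/(2(1−ρ)) = 0.07571·(1+2.126)/(2·0.7248)
= 0.07571·3.1260/1.4497 = 0.16326

Final: 0.16326


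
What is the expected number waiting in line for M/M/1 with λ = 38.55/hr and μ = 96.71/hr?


ρ = 38.55/96.71 = 0.3986
Lq = ρ²/(1−ρ) = 0.1589/0.6014 = 0.2642

Final: 0.2642


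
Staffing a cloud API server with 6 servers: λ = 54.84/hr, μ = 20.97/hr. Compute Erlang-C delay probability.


a = λ/μ = 2.6152; ρ = a/6 = 0.4359
P₀ = 0.072615 (from M/M/c formula)
C(c,a) = [a^c/(c!(1−ρ))]·P₀ = [319.88516/(720·0.5641)]·0.072615
= 0.78754·0.072615 = 0.057187

Final: 0.057187


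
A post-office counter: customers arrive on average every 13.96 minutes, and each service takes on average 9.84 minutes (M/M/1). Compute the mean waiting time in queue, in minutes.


λ = 60/13.96 = 4.2980 /hr
μ = 60/9.84 = 6.0976 /hr
ρ = λ/μ = 4.2980/6.0976 = 0.7049
Wq = ρ/(μ−λ) = 0.7049/(6.0976−4.2980) = 0.39169 hr
In minutes: 0.39169·60 = 23.501 min

Final: 23.501 min


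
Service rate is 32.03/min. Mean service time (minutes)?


Mean service time = 1/μ = 1/32.03 minute = 0.03122 minute
In minutes: 0.03122 × 1 = 0.03122 min

Final: 0.03122 min


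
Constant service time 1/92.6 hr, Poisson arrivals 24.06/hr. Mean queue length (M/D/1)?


ρ = 24.06/92.6 = 0.2598
M/D/1: Lq = ρ²/(2(1−ρ)) = 0.06751/(2·0.7402) = 0.04560

Final: 0.04560


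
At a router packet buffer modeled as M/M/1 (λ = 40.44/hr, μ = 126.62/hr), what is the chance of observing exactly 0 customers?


ρ = 40.44/126.62 = 0.3194
P_n = (1−ρ)·ρ^n = (1 − 0.3194)·0.3194^0 = 0.6806·1.000000 = 0.680619

Final: 0.680619


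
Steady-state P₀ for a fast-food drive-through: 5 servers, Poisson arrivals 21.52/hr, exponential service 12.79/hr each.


a = λ/μ = 21.52/12.79 = 1.6826; ρ = a/c = 0.3365
Σ_{k=0}^{4} a^k/k! (terms k=0..4) = 1.00000 + 1.68256 + 1.41551 + 0.79390 + 0.33395 = 5.22592
Tail: a^5/(5!(1−ρ)) = 13.48524/(120·0.6635) = 0.16937
P₀ = 1/(5.22592 + 0.16937) = 1/5.39529 = 0.185347

Final: 0.185347


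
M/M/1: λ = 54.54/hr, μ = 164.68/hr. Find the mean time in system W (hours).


W = 1/(μ−λ) = 1/(164.68 − 54.54) = 1/110.14 = 0.009079 hr

Final: 0.009079 hr


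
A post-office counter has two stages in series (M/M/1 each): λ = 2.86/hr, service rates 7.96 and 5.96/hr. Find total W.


Each node sees arrival rate λ = 2.86/hr (tandem ⇒ throughput preserved).
W₁ = 1/(μ₁−λ) = 1/(7.96−2.86) = 0.19608 hr
W₂ = 1/(μ₂−λ) = 1/(5.96−2.86) = 0.32258 hr
W_total = W₁ + W₂ = 0.19608 + 0.32258 = 0.51866 hr

Final: 0.51866 hr


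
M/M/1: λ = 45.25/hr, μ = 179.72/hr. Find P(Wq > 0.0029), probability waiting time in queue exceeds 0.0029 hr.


ρ = 45.25/179.72 = 0.2518
P(Wq > t) = ρ·e^{−(μ−λ)t} = 0.2518·e^{−0.3900}
= 0.2518·0.677082 = 0.170476

Final: 0.170476


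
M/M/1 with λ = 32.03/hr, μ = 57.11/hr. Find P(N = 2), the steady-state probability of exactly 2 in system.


ρ = 32.03/57.11 = 0.5608
P_n = (1−ρ)·ρ^n = (1 − 0.5608)·0.5608^2 = 0.4392·0.314550 = 0.138135

Final: 0.138135


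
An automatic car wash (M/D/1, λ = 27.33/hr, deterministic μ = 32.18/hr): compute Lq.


ρ = 27.33/32.18 = 0.8493
M/D/1: Lq = ρ²/(2(1−ρ)) = 0.7213/(2·0.1507) = 2.39288

Final: 2.39288


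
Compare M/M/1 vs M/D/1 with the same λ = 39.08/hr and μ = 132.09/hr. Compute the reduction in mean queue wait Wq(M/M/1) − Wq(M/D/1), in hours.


ρ = 39.08/132.09 = 0.2959
Wq(M/M/1) = ρ/(μ−λ) = 0.2959/93.01 = 0.003181 hr
Wq(M/D/1) = ρ/(2(μ−λ)) = 0.001590 hr
Savings = 0.003181 − 0.001590 = 0.001590 hr

Final: 0.001590 hr


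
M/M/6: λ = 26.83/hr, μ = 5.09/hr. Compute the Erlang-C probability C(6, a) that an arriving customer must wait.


a = λ/μ = 5.2711; ρ = a/6 = 0.8785
P₀ = 0.002810 (from M/M/c formula)
C(c,a) = [a^c/(c!(1−ρ))]·P₀ = [21449.50835/(720·0.1215)]·0.002810
= 245.23360·0.002810 = 0.689085

Final: 0.689085


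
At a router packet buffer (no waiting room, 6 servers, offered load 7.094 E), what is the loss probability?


B(c,a) = (a^c/c!) / Σ_{k=0}^{c} a^k/k!
a^6/6! = 177.016850
Σ terms (k=0..6): 1.00000 + 7.09400 + 25.16242 + 59.50073 + 105.52455 + 149.71823 + 177.01685 = 525.016772
B = 177.016850/525.016772 = 0.337164

Final: 0.337164


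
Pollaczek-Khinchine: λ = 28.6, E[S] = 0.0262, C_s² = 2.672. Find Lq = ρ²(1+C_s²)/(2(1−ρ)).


ρ = λ·E[S] = 28.6·0.0262 = 0.7493
Lq = ρ²(1+C_s²)/(2(1−ρ)) = 0.5615·(1+2.672)/(2·0.2507)
= 0.5615·3.6720/0.5014 = 4.11233

Final: 4.11233


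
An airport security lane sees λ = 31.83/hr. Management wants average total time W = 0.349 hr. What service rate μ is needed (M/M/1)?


W = 1/(μ−λ) ⇒ μ − λ = 1/W = 1/0.349 = 2.8653
μ = λ + 1/W = 31.83 + 2.8653 = 34.6953 per hr

Final: 34.6953 /hr


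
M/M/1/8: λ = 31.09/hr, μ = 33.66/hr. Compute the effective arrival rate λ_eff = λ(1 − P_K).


ρ = 0.9236; P_K = (1−ρ)ρ^8/(1−ρ^9) = 0.079194
λ_eff = λ(1 − P_K) = 31.09·(1 − 0.079194) = 31.09·0.920806 = 28.6279 /hr

Final: 28.6279 /hr


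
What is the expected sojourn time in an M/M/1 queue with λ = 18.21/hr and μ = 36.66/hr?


W = 1/(μ−λ) = 1/(36.66 − 18.21) = 1/18.45 = 0.05420 hr

Final: 0.05420 hr


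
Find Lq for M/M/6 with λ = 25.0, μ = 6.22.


a = λ/μ = 4.0193; ρ = a/6 = 0.6699
P₀ = 0.016321
Lq = P₀·a^c·ρ / (c!·(1−ρ)²) = 0.016321·4215.97225·0.6699/(720·0.10898)
= 0.58745

Final: 0.58745


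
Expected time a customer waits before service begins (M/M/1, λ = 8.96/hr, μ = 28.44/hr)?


ρ = 8.96/28.44 = 0.3150
Wq = ρ/(μ−λ) = 0.3150/(28.44 − 8.96) = 0.3150/19.48 = 0.01617 hr

Final: 0.01617 hr


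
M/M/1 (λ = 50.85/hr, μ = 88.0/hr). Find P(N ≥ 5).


ρ = 50.85/88.0 = 0.5778
P(N ≥ n) = ρ^n = 0.5778^5 = 0.064423

Final: 0.064423


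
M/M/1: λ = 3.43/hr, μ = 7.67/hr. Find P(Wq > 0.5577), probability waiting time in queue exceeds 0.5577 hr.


ρ = 3.43/7.67 = 0.4472
P(Wq > t) = ρ·e^{−(μ−λ)t} = 0.4472·e^{−2.3646}
= 0.4472·0.093982 = 0.042029

Final: 0.042029


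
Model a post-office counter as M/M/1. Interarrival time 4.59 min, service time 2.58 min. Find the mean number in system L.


λ = 60/4.59 = 13.0719 /hr
μ = 60/2.58 = 23.2558 /hr
ρ = λ/μ = 13.0719/23.2558 = 0.5621
L = ρ/(1−ρ) = 0.5621/0.4379 = 1.2836

Final: 1.2836


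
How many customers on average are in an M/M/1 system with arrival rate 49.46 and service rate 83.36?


ρ = λ/μ = 49.46/83.36 = 0.5933
L = ρ/(1−ρ) = 0.5933/(1 − 0.5933) = 0.5933/0.4067 = 1.4590

Final: 1.4590


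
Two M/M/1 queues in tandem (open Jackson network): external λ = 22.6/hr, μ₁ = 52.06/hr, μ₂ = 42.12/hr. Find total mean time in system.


Each node sees arrival rate λ = 22.6/hr (tandem ⇒ throughput preserved).
W₁ = 1/(μ₁−λ) = 1/(52.06−22.6) = 0.03394 hr
W₂ = 1/(μ₂−λ) = 1/(42.12−22.6) = 0.05123 hr
W_total = W₁ + W₂ = 0.03394 + 0.05123 = 0.08517 hr

Final: 0.08517 hr


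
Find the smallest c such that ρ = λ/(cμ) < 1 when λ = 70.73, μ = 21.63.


Stability requires cμ > λ ⇔ c > λ/μ.
λ/μ = 70.73/21.63 = 3.2700
Minimum integer c = ⌊3.2700⌋ + 1 = 4
Check: 4·21.63 = 86.52 > 70.73, while 3·21.63 = 64.89 ≤ 70.73

Final: 4 servers


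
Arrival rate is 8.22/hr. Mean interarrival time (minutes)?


Mean interarrival time = 1/λ = 1/8.22 hour = 0.12165 hour
In minutes: 0.12165 × 60 = 7.2993 min

Final: 7.2993 min


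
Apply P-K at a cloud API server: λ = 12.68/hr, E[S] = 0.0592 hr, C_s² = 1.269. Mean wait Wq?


ρ = λ·E[S] = 12.68·0.0592 = 0.7507
E[S²] = E[S]²(1+C_s²) = 0.0592²·(1+1.269) = 0.007952
Wq = λ·E[S²]/(2(1−ρ)) = 12.68·0.007952/(2·0.2493) = 0.20219 hr

Final: 0.20219 hr


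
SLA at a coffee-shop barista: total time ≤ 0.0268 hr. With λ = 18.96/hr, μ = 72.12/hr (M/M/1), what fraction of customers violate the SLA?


W ~ Exponential(μ−λ) for M/M/1.
μ − λ = 72.12 − 18.96 = 53.1600
P(W > t) = e^{−(μ−λ)t} = e^{−1.4247} = 0.240584

Final: 0.240584


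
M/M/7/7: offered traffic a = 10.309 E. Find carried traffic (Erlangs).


B(7,10.309) = 0.422562 (Erlang-B)
Carried load = a(1 − B) = 10.309·(1 − 0.422562) = 10.309·0.577438 = 5.9528 E

Final: 5.9528 Erlangs


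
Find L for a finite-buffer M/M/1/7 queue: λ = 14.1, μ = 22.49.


ρ = 14.1/22.49 = 0.6269
L = ρ[1 − (K+1)ρ^K + Kρ^(K+1)] / [(1−ρ)(1−ρ^(K+1))]
Numerator: 0.6269·(1 − 8·0.038072 + 7·0.023869) = 0.540745
Denominator: (0.3731)·(0.976131) = 0.364150
L = 0.540745/0.364150 = 1.4849

Final: 1.4849


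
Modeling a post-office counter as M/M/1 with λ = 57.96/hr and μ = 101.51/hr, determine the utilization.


ρ = λ/μ = 57.96/101.51 = 0.5710

Final: 0.5710


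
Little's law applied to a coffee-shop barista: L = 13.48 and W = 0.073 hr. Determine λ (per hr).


λ = L/W = 13.48/0.073 = 184.6575 /hr

Final: 184.6575 /hr


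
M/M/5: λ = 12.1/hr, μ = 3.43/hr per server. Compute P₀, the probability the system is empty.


a = λ/μ = 12.1/3.43 = 3.5277; ρ = a/c = 0.7055
Σ_{k=0}^{4} a^k/k! (terms k=0..4) = 1.00000 + 3.52770 + 6.22232 + 7.31682 + 6.45288 = 24.51972
Tail: a^5/(5!(1−ρ)) = 546.33151/(120·0.2945) = 15.46136
P₀ = 1/(24.51972 + 15.46136) = 1/39.98109 = 0.025012

Final: 0.025012


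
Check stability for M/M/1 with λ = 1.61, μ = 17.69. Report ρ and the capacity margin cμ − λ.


Total capacity cμ = 1·17.69 = 17.69/hr
ρ = λ/(cμ) = 1.61/17.69 = 0.09101
Stable ⇔ ρ < 1: YES
Spare capacity = cμ − λ = 17.69 − 1.61 = 16.08/hr

Final: ρ = 0.09101; stable; margin = 16.08/hr


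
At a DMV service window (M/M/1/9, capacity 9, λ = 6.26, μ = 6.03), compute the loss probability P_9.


ρ = λ/μ = 6.26/6.03 = 1.0381
P_K = (1−ρ)ρ^K/(1−ρ^(K+1)) = (-0.03814·1.400597)/(1 − 1.454019)
= -0.053422/-0.454019 = 0.117666

Final: 0.117666


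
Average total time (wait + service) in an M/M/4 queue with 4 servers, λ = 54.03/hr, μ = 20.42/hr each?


a = 2.6459; ρ = 0.6615; P₀ = 0.061475
Lq = P₀·a^c·ρ/(c!(1−ρ)²) = 0.72471
Wq = Lq/λ = 0.72471/54.03 = 0.01341 hr
W = Wq + 1/μ = 0.01341 + 0.04897 = 0.06238 hr

Final: 0.06238 hr


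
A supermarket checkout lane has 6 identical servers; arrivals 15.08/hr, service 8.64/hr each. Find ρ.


ρ = λ/(cμ) = 15.08/(6·8.64) = 15.08/51.84 = 0.2909

Final: 0.2909


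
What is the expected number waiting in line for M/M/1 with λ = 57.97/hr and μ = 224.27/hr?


ρ = 57.97/224.27 = 0.2585
Lq = ρ²/(1−ρ) = 0.06681/0.7415 = 0.09010

Final: 0.09010


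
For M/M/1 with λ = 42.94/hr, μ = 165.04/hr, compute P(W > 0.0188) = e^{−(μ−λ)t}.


W ~ Exponential(μ−λ) for M/M/1.
μ − λ = 165.04 − 42.94 = 122.1000
P(W > t) = e^{−(μ−λ)t} = e^{−2.2955} = 0.100713

Final: 0.100713


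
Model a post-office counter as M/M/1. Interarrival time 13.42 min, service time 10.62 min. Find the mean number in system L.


λ = 60/13.42 = 4.4709 /hr
μ = 60/10.62 = 5.6497 /hr
ρ = λ/μ = 4.4709/5.6497 = 0.7914
L = ρ/(1−ρ) = 0.7914/0.2086 = 3.7929

Final: 3.7929


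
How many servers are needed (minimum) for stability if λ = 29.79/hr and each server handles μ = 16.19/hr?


Stability requires cμ > λ ⇔ c > λ/μ.
λ/μ = 29.79/16.19 = 1.8400
Minimum integer c = ⌊1.8400⌋ + 1 = 2
Check: 2·16.19 = 32.38 > 29.79, while 1·16.19 = 16.19 ≤ 29.79

Final: 2 servers


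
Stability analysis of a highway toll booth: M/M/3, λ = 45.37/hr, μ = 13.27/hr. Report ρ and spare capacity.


Total capacity cμ = 3·13.27 = 39.81/hr
ρ = λ/(cμ) = 45.37/39.81 = 1.1397
Stable ⇔ ρ < 1: NO
Spare capacity = cμ − λ = 39.81 − 45.37 = -5.56/hr

Final: ρ = 1.1397; unstable; margin = -5.56/hr


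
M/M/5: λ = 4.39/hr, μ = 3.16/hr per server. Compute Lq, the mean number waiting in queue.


a = λ/μ = 1.3892; ρ = a/5 = 0.2778
P₀ = 0.249003
Lq = P₀·a^c·ρ / (c!·(1−ρ)²) = 0.249003·5.17472·0.2778/(120·0.52150)
= 0.005721

Final: 0.005721


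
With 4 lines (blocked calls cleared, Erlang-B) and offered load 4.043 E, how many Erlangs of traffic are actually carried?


B(4,4.043) = 0.314814 (Erlang-B)
Carried load = a(1 − B) = 4.043·(1 − 0.314814) = 4.043·0.685186 = 2.7702 E

Final: 2.7702 Erlangs


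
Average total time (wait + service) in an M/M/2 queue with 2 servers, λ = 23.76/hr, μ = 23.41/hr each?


a = 1.0150; ρ = 0.5075; P₀ = 0.326721
Lq = P₀·a^c·ρ/(c!(1−ρ)²) = 0.35204
Wq = Lq/λ = 0.35204/23.76 = 0.01482 hr
W = Wq + 1/μ = 0.01482 + 0.04272 = 0.05753 hr

Final: 0.05753 hr


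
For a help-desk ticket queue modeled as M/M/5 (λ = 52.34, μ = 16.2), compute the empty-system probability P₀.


a = λ/μ = 52.34/16.2 = 3.2309; ρ = a/c = 0.6462
Σ_{k=0}^{4} a^k/k! (terms k=0..4) = 1.00000 + 3.23086 + 5.21924 + 5.62089 + 4.54008 = 19.61107
Tail: a^5/(5!(1−ρ)) = 352.04122/(120·0.3538) = 8.29127
P₀ = 1/(19.61107 + 8.29127) = 1/27.90234 = 0.035839

Final: 0.035839


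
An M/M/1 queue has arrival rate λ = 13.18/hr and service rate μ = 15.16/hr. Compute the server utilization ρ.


ρ = λ/μ = 13.18/15.16 = 0.8694

Final: 0.8694


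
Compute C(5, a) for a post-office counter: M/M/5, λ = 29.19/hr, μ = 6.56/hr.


a = λ/μ = 4.4497; ρ = a/5 = 0.8899
P₀ = 0.005604 (from M/M/c formula)
C(c,a) = [a^c/(c!(1−ρ))]·P₀ = [1744.42089/(120·0.1101)]·0.005604
= 132.07988·0.005604 = 0.740159

Final: 0.740159


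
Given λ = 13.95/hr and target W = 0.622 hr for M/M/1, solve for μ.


W = 1/(μ−λ) ⇒ μ − λ = 1/W = 1/0.622 = 1.6077
μ = λ + 1/W = 13.95 + 1.6077 = 15.5577 per hr

Final: 15.5577 /hr
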